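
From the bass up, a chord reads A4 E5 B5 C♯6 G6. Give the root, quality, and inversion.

Reducing to letter names: A, E, B, C#, G. These stack in thirds as A–C#–E–G–B — an A dominant ninth chord.
A is the root of A dominant ninth; root in the bass means root position.

A dominant ninth, root position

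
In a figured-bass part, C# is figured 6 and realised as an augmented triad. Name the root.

The figures 6 mean the third of the chord is in the bass. If C# is the third of an augmented triad, the root is A (chord tones A–C#–E#).

A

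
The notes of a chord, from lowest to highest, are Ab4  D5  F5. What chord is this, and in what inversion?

D diminished, second inversion

The distinct note names are Ab, D, F. Stacked in thirds they read D–F–Ab, which is a diminished triad on D.
With the fifth (Ab) in the bass, the chord is in second inversion (figured bass 6/4).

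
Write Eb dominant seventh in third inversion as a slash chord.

Eb7/Db

Third inversion of Eb dominant seventh has the seventh (Db) in the bass. As a slash chord: Eb7/Db.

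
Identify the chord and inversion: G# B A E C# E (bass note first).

A major ninth, third inversion

Reducing to letter names: G#, B, A, E, C#. These stack in thirds as A–C#–E–G#–B — an A major ninth chord.
With the seventh (G#) in the bass, the chord is in third inversion.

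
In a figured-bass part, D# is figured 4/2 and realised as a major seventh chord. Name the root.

E

The figures 4/2 mean the seventh of the chord is in the bass. If D# is the seventh of a major seventh chord, the root is E (chord tones E–G#–B–D#).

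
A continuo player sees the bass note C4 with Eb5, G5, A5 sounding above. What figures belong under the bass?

6/5

The notes C, Eb, G, A stack in thirds as A–C–Eb–G — an A half-diminished seventh chord. The bass C is the third, so this is first inversion: figured 6/5.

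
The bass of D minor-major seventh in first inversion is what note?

In first inversion the third is lowest. For D minor-major seventh (D–F–A–C#) that is F.

F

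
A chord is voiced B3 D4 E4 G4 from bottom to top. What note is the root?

E

Reordering B, D, E, G into stacked thirds gives E–G–B–D; the bottom of that stack, E, is the root.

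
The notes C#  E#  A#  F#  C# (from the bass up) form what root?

Reordering C#, E#, A#, F# into stacked thirds gives F#–A#–C#–E#; the bottom of that stack, F#, is the root.

F#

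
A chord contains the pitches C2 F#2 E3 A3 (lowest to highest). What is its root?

F#

C, F#, E, A are the tones of an F# half-diminished seventh chord (F#–A–C–E), making F# the root.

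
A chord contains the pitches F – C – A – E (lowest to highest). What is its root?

F

The distinct letter names are F, C, A, E. Arranged as a stack of thirds they read F–A–C–E, so F is the root (an F major seventh chord).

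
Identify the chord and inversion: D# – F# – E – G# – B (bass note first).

The distinct note names are D#, F#, E, G#, B. Stacked in thirds they read E–G#–B–D#–F#, which is a major ninth chord on E.
The lowest note is D#, the seventh of the chord, so this is third inversion.

E major ninth, third inversion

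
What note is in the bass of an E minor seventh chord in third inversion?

D

E minor seventh is E–G–B–D. Third inversion places the seventh in the bass: D.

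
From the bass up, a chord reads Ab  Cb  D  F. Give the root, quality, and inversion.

D diminished seventh, second inversion

Reducing to letter names: Ab, Cb, D, F. These stack in thirds as D–F–Ab–Cb — a D diminished seventh chord.
The lowest note is Ab, the fifth of the chord, so this is second inversion (figured bass 4/3).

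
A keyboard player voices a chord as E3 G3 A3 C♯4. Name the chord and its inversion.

Reducing to letter names: E, G, A, C#. These stack in thirds as A–C#–E–G — an A dominant seventh chord.
The lowest note is E, the fifth of the chord, so this is second inversion (figured bass 4/3).

A dominant seventh, second inversion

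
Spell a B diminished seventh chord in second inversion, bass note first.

F, Ab, B, D

The chord tones are B–D–F–Ab. With the fifth (F) lowest for second inversion: F, Ab, B, D.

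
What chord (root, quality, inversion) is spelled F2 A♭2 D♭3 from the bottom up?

Db major, first inversion

Reducing to letter names: F, Ab, Db. These stack in thirds as Db–F–Ab — a Db major triad.
The lowest note is F, the third of the chord, so this is first inversion (figured bass 6).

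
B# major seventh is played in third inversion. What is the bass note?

In third inversion the seventh is lowest. For B# major seventh (B#–D##–F##–A##) that is A##.

A##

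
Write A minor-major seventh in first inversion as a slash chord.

Am(maj7)/C

First inversion of A minor-major seventh has the third (C) in the bass. As a slash chord: Am(maj7)/C.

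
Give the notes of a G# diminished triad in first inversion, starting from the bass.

B, D, G#

G# diminished is G#–B–D. First inversion puts the third (B) in the bass, with the remaining tones above: B, D, G#.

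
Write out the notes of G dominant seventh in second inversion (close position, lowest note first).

G dominant seventh is G–B–D–F. Second inversion puts the fifth (D) in the bass, with the remaining tones above: D, F, G, B.

D, F, G, B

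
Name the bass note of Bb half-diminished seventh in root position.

The root of Bb half-diminished seventh (Bb–Db–Fb–Ab) is Bb; that is the bass in root position.

Bb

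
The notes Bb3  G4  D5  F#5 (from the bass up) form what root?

G

Bb, G, D, F# are the tones of a G minor-major seventh chord (G–Bb–D–F#), making G the root.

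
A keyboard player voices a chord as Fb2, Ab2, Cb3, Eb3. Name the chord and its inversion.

Fb major seventh, root position

Reducing to letter names: Fb, Ab, Cb, Eb. These stack in thirds as Fb–Ab–Cb–Eb — an Fb major seventh chord.
Fb is the root of Fb major seventh; root in the bass means root position (figured bass 7).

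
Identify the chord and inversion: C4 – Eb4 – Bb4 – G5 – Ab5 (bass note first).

The pitch classes C, Eb, Bb, G, Ab arrange in thirds as Ab–C–Eb–G–Bb: an Ab major ninth chord.
With the third (C) in the bass, the chord is in first inversion.

Ab major ninth, first inversion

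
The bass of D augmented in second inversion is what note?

The fifth of D augmented (D–F#–A#) is A#; that is the bass in second inversion.

A#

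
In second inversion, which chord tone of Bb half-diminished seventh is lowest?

Fb

The fifth of Bb half-diminished seventh (Bb–Db–Fb–Ab) is Fb; that is the bass in second inversion.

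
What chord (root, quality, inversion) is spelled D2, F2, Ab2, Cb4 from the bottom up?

D diminished seventh, root position

Reducing to letter names: D, F, Ab, Cb. These stack in thirds as D–F–Ab–Cb — a D diminished seventh chord.
The lowest note is D, the root of the chord, so this is root position (figured bass 7).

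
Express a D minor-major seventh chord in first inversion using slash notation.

First inversion of D minor-major seventh has the third (F) in the bass. As a slash chord: Dm(maj7)/F.

Dm(maj7)/F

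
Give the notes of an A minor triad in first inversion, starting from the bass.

Spelling A minor: A–C–E. In first inversion the third is bass, giving C, E, A from the bottom.

C, E, A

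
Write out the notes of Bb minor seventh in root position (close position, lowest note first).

Bb, Db, F, Ab

Spelling Bb minor seventh: Bb–Db–F–Ab. In root position the root is bass, giving Bb, Db, F, Ab from the bottom.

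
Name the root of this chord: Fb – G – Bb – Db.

G

The distinct letter names are Fb, G, Bb, Db. Arranged as a stack of thirds they read G–Bb–Db–Fb, so G is the root (a G diminished seventh chord).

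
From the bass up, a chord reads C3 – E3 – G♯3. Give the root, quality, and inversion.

C augmented, root position

The distinct note names are C, E, G#. Stacked in thirds they read C–E–G#, which is an augmented triad on C.
C is the root of C augmented; root in the bass means root position (figured bass 5/3).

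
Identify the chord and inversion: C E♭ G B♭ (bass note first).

C minor seventh, root position

The distinct note names are C, Eb, G, Bb. Stacked in thirds they read C–Eb–G–Bb, which is a minor seventh chord on C.
The lowest note is C, the root of the chord, so this is root position (figured bass 7).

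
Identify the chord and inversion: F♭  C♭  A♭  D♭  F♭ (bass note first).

Db minor seventh, first inversion

The distinct note names are Fb, Cb, Ab, Db. Stacked in thirds they read Db–Fb–Ab–Cb, which is a minor seventh chord on Db.
The lowest note is Fb, the third of the chord, so this is first inversion (figured bass 6/5).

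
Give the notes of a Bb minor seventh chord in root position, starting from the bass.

Bb, Db, F, Ab

Bb minor seventh is Bb–Db–F–Ab. Root position puts the root (Bb) in the bass, with the remaining tones above: Bb, Db, F, Ab.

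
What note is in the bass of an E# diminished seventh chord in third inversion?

The seventh of E# diminished seventh (E#–G#–B–D) is D; that is the bass in third inversion.

D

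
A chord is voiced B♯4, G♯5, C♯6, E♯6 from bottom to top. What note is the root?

C#

B#, G#, C#, E# are the tones of a C# major seventh chord (C#–E#–G#–B#), making C# the root.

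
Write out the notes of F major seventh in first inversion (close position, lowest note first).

A, C, E, F

F major seventh is F–A–C–E. First inversion puts the third (A) in the bass, with the remaining tones above: A, C, E, F.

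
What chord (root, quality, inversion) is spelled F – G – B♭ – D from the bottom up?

G minor seventh, third inversion

The pitch classes F, G, Bb, D arrange in thirds as G–Bb–D–F: a G minor seventh chord.
With the seventh (F) in the bass, the chord is in third inversion (figured bass 4/2).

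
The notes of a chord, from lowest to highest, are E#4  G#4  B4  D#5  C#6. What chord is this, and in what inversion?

The pitch classes E#, G#, B, D#, C# arrange in thirds as C#–E#–G#–B–D#: a C# dominant ninth chord.
The lowest note is E#, the third of the chord, so this is first inversion.

C# dominant ninth, first inversion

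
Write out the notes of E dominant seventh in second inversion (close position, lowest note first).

B, D, E, G#

Spelling E dominant seventh: E–G#–B–D. In second inversion the fifth is bass, giving B, D, E, G# from the bottom.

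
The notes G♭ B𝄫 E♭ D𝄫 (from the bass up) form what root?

Reordering Gb, Bbb, Eb, Dbb into stacked thirds gives Eb–Gb–Bbb–Dbb; the bottom of that stack, Eb, is the root.

Eb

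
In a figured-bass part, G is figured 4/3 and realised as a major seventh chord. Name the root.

C

The figures 4/3 mean the fifth of the chord is in the bass. If G is the fifth of a major seventh chord, the root is C (chord tones C–E–G–B).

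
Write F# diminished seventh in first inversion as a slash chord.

First inversion of F# diminished seventh has the third (A) in the bass. As a slash chord: F#dim7/A.

F#dim7/A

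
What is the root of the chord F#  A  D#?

D#

The distinct letter names are F#, A, D#. Arranged as a stack of thirds they read D#–F#–A, so D# is the root (a D# diminished triad).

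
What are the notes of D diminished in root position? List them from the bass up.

Spelling D diminished: D–F–Ab. In root position the root is bass, giving D, F, Ab from the bottom.

D, F, Ab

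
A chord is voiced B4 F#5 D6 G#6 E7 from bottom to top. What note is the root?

B, F#, D, G#, E are the tones of an E dominant ninth chord (E–G#–B–D–F#), making E the root.

E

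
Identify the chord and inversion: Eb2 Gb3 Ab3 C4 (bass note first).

Reducing to letter names: Eb, Gb, Ab, C. These stack in thirds as Ab–C–Eb–Gb — an Ab dominant seventh chord.
Eb is the fifth of Ab dominant seventh; fifth in the bass means second inversion (figured bass 4/3).

Ab dominant seventh, second inversion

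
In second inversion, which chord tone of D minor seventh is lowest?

In second inversion the fifth is lowest. For D minor seventh (D–F–A–C) that is A.

A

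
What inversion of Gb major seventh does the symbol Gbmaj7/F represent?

third inversion

Gbmaj7/F means Gb major seventh with F in the bass. F is the seventh of Gb major seventh (Gb–Bb–Db–F), so this is third inversion.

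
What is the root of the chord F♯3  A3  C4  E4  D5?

The distinct letter names are F#, A, C, E, D. Arranged as a stack of thirds they read D–F#–A–C–E, so D is the root (a D dominant ninth chord).

D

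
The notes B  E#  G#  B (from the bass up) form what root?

Reordering B, E#, G# into stacked thirds gives E#–G#–B; the bottom of that stack, E#, is the root.

E#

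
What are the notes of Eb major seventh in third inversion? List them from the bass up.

D, Eb, G, Bb

Eb major seventh is Eb–G–Bb–D. Third inversion puts the seventh (D) in the bass, with the remaining tones above: D, Eb, G, Bb.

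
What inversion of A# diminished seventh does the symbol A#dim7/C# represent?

first inversion

A#dim7/C# means A# diminished seventh with C# in the bass. C# is the third of A# diminished seventh (A#–C#–E–G), so this is first inversion.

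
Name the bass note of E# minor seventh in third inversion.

D#

The seventh of E# minor seventh (E#–G#–B#–D#) is D#; that is the bass in third inversion.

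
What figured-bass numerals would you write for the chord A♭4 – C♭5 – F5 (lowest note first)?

6

The notes Ab, Cb, F stack in thirds as F–Ab–Cb — an F diminished triad. The bass Ab is the third, so this is first inversion: figured 6.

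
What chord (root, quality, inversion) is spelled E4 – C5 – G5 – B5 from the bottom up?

C major seventh, first inversion

The pitch classes E, C, G, B arrange in thirds as C–E–G–B: a C major seventh chord.
E is the third of C major seventh; third in the bass means first inversion (figured bass 6/5).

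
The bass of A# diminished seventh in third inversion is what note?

A# diminished seventh is A#–C#–E–G. Third inversion places the seventh in the bass: G.

G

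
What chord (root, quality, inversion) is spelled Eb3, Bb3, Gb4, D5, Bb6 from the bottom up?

Eb minor-major seventh, root position

The pitch classes Eb, Bb, Gb, D arrange in thirds as Eb–Gb–Bb–D: an Eb minor-major seventh chord.
With the root (Eb) in the bass, the chord is in root position (figured bass 7).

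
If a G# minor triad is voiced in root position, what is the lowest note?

G#

G# minor is G#–B–D#. Root position places the root in the bass: G#.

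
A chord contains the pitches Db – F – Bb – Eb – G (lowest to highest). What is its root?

Eb

Db, F, Bb, Eb, G are the tones of an Eb dominant ninth chord (Eb–G–Bb–Db–F), making Eb the root.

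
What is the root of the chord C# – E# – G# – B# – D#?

C#

The distinct letter names are C#, E#, G#, B#, D#. Arranged as a stack of thirds they read C#–E#–G#–B#–D#, so C# is the root (a C# major ninth chord).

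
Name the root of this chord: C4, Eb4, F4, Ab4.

C, Eb, F, Ab are the tones of an F minor seventh chord (F–Ab–C–Eb), making F the root.

F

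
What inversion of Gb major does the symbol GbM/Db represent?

second inversion

GbM/Db means Gb major with Db in the bass. Db is the fifth of Gb major (Gb–Bb–Db), so this is second inversion.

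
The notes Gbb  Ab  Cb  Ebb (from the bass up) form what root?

Gbb, Ab, Cb, Ebb are the tones of an Ab diminished seventh chord (Ab–Cb–Ebb–Gbb), making Ab the root.

Ab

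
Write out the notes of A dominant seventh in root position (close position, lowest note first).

The chord tones are A–C#–E–G. With the root (A) lowest for root position: A, C#, E, G.

A, C#, E, G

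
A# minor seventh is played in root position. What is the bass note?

A#

A# minor seventh is A#–C#–E#–G#. Root position places the root in the bass: A#.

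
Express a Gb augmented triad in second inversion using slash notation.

Gbaug/D

Second inversion of Gb augmented has the fifth (D) in the bass. As a slash chord: Gbaug/D.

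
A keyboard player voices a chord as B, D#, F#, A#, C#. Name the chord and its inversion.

The pitch classes B, D#, F#, A#, C# arrange in thirds as B–D#–F#–A#–C#: a B major ninth chord.
B is the root of B major ninth; root in the bass means root position.

B major ninth, root position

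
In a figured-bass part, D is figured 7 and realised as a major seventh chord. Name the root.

The figures 7 mean the root of the chord is in the bass. If D is the root of a major seventh chord, the root is D (chord tones D–F#–A–C#).

D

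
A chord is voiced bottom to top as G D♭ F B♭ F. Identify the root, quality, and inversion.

Reducing to letter names: G, Db, F, Bb. These stack in thirds as G–Bb–Db–F — a G half-diminished seventh chord.
The lowest note is G, the root of the chord, so this is root position (figured bass 7).

G half-diminished seventh, root position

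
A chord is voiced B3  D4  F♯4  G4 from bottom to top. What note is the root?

Reordering B, D, F#, G into stacked thirds gives G–B–D–F#; the bottom of that stack, G, is the root.

G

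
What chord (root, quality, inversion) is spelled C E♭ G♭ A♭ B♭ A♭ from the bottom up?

Ab dominant ninth, first inversion

The distinct note names are C, Eb, Gb, Ab, Bb. Stacked in thirds they read Ab–C–Eb–Gb–Bb, which is a dominant ninth chord on Ab.
The lowest note is C, the third of the chord, so this is first inversion.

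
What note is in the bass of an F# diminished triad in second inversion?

C

The fifth of F# diminished (F#–A–C) is C; that is the bass in second inversion.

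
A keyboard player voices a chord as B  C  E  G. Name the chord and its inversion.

The distinct note names are B, C, E, G. Stacked in thirds they read C–E–G–B, which is a major seventh chord on C.
With the seventh (B) in the bass, the chord is in third inversion (figured bass 4/2).

C major seventh, third inversion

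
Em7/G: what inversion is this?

first inversion

Em7/G means E minor seventh with G in the bass. G is the third of E minor seventh (E–G–B–D), so this is first inversion.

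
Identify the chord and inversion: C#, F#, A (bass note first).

The pitch classes C#, F#, A arrange in thirds as F#–A–C#: an F# minor triad.
C# is the fifth of F# minor; fifth in the bass means second inversion (figured bass 6/4).

F# minor, second inversion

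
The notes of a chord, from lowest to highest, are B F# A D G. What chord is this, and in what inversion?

The pitch classes B, F#, A, D, G arrange in thirds as G–B–D–F#–A: a G major ninth chord.
B is the third of G major ninth; third in the bass means first inversion.

G major ninth, first inversion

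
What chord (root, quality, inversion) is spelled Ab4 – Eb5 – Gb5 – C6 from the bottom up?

Reducing to letter names: Ab, Eb, Gb, C. These stack in thirds as Ab–C–Eb–Gb — an Ab dominant seventh chord.
With the root (Ab) in the bass, the chord is in root position (figured bass 7).

Ab dominant seventh, root position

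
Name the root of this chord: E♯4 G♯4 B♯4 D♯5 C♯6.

C#

Reordering E#, G#, B#, D#, C# into stacked thirds gives C#–E#–G#–B#–D#; the bottom of that stack, C#, is the root.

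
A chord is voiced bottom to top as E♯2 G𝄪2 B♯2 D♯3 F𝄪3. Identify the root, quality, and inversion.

The pitch classes E#, G##, B#, D#, F## arrange in thirds as E#–G##–B#–D#–F##: an E# dominant ninth chord.
The lowest note is E#, the root of the chord, so this is root position.

E# dominant ninth, root position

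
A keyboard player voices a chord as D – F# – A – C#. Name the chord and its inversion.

Reducing to letter names: D, F#, A, C#. These stack in thirds as D–F#–A–C# — a D major seventh chord.
With the root (D) in the bass, the chord is in root position (figured bass 7).

D major seventh, root position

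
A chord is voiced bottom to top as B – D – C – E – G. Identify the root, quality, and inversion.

C major ninth, third inversion

The pitch classes B, D, C, E, G arrange in thirds as C–E–G–B–D: a C major ninth chord.
With the seventh (B) in the bass, the chord is in third inversion.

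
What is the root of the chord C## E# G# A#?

A#

C##, E#, G#, A# are the tones of an A# dominant seventh chord (A#–C##–E#–G#), making A# the root.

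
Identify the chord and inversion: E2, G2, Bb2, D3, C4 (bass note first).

Reducing to letter names: E, G, Bb, D, C. These stack in thirds as C–E–G–Bb–D — a C dominant ninth chord.
The lowest note is E, the third of the chord, so this is first inversion.

C dominant ninth, first inversion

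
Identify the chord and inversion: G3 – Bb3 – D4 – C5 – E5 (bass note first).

C dominant ninth, second inversion

The pitch classes G, Bb, D, C, E arrange in thirds as C–E–G–Bb–D: a C dominant ninth chord.
G is the fifth of C dominant ninth; fifth in the bass means second inversion.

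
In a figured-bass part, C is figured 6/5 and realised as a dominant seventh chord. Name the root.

The figures 6/5 mean the third of the chord is in the bass. If C is the third of a dominant seventh chord, the root is Ab (chord tones Ab–C–Eb–Gb).

Ab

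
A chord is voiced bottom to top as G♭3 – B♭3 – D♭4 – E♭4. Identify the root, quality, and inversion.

The distinct note names are Gb, Bb, Db, Eb. Stacked in thirds they read Eb–Gb–Bb–Db, which is a minor seventh chord on Eb.
The lowest note is Gb, the third of the chord, so this is first inversion (figured bass 6/5).

Eb minor seventh, first inversion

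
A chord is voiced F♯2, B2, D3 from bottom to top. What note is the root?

B

Reordering F#, B, D into stacked thirds gives B–D–F#; the bottom of that stack, B, is the root.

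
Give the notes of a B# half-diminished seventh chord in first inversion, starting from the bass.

D#, F#, A#, B#

B# half-diminished seventh is B#–D#–F#–A#. First inversion puts the third (D#) in the bass, with the remaining tones above: D#, F#, A#, B#.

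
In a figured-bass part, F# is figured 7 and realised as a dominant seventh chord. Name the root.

F#

The figures 7 mean the root of the chord is in the bass. If F# is the root of a dominant seventh chord, the root is F# (chord tones F#–A#–C#–E).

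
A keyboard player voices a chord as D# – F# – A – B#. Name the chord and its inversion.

B# diminished seventh, first inversion

The distinct note names are D#, F#, A, B#. Stacked in thirds they read B#–D#–F#–A, which is a diminished seventh chord on B#.
The lowest note is D#, the third of the chord, so this is first inversion (figured bass 6/5).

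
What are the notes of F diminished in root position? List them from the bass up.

Spelling F diminished: F–Ab–Cb. In root position the root is bass, giving F, Ab, Cb from the bottom.

F, Ab, Cb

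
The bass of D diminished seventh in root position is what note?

The root of D diminished seventh (D–F–Ab–Cb) is D; that is the bass in root position.

D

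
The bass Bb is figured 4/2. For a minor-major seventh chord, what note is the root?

The figures 4/2 mean the seventh of the chord is in the bass. If Bb is the seventh of a minor-major seventh chord, the root is Cb (chord tones Cb–Ebb–Gb–Bb).

Cb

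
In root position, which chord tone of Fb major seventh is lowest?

Fb major seventh is Fb–Ab–Cb–Eb. Root position places the root in the bass: Fb.

Fb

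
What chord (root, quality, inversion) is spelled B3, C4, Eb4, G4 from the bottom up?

The pitch classes B, C, Eb, G arrange in thirds as C–Eb–G–B: a C minor-major seventh chord.
The lowest note is B, the seventh of the chord, so this is third inversion (figured bass 4/2).

C minor-major seventh, third inversion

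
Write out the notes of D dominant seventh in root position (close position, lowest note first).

D, F#, A, C

D dominant seventh is D–F#–A–C. Root position puts the root (D) in the bass, with the remaining tones above: D, F#, A, C.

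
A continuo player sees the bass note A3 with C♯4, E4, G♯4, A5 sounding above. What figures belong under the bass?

The notes A, C#, E, G# stack in thirds as A–C#–E–G# — an A major seventh chord. The bass A is the root, so this is root position: figured 7.

7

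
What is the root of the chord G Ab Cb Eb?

Reordering G, Ab, Cb, Eb into stacked thirds gives Ab–Cb–Eb–G; the bottom of that stack, Ab, is the root.

Ab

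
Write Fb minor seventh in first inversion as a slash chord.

First inversion of Fb minor seventh has the third (Abb) in the bass. As a slash chord: Fbm7/Abb.

Fbm7/Abb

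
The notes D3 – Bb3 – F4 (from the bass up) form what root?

D, Bb, F are the tones of a Bb major triad (Bb–D–F), making Bb the root.

Bb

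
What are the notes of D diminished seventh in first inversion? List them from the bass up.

The chord tones are D–F–Ab–Cb. With the third (F) lowest for first inversion: F, Ab, Cb, D.

F, Ab, Cb, D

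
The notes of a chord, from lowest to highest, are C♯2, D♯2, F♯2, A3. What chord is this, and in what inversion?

The pitch classes C#, D#, F#, A arrange in thirds as D#–F#–A–C#: a D# half-diminished seventh chord.
C# is the seventh of D# half-diminished seventh; seventh in the bass means third inversion (figured bass 4/2).

D# half-diminished seventh, third inversion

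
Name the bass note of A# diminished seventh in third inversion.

The seventh of A# diminished seventh (A#–C#–E–G) is G; that is the bass in third inversion.

G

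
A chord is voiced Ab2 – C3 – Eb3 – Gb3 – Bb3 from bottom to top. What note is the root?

Reordering Ab, C, Eb, Gb, Bb into stacked thirds gives Ab–C–Eb–Gb–Bb; the bottom of that stack, Ab, is the root.

Ab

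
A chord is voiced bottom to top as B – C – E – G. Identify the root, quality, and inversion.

C major seventh, third inversion

Reducing to letter names: B, C, E, G. These stack in thirds as C–E–G–B — a C major seventh chord.
The lowest note is B, the seventh of the chord, so this is third inversion (figured bass 4/2).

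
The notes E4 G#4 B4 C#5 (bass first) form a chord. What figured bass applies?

The notes E, G#, B, C# stack in thirds as C#–E–G#–B — a C# minor seventh chord. The bass E is the third, so this is first inversion: figured 6/5.

6/5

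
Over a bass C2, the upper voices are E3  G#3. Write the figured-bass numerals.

5/3

The notes C, E, G# stack in thirds as C–E–G# — a C augmented triad. The bass C is the root, so this is root position: figured 5/3.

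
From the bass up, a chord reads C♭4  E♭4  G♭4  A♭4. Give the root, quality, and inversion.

Ab minor seventh, first inversion

The pitch classes Cb, Eb, Gb, Ab arrange in thirds as Ab–Cb–Eb–Gb: an Ab minor seventh chord.
With the third (Cb) in the bass, the chord is in first inversion (figured bass 6/5).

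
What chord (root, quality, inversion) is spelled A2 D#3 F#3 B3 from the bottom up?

B dominant seventh, third inversion

The distinct note names are A, D#, F#, B. Stacked in thirds they read B–D#–F#–A, which is a dominant seventh chord on B.
With the seventh (A) in the bass, the chord is in third inversion (figured bass 4/2).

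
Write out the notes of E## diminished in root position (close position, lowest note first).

E##, G##, B#

Spelling E## diminished: E##–G##–B#. In root position the root is bass, giving E##, G##, B# from the bottom.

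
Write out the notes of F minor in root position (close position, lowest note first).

The chord tones are F–Ab–C. With the root (F) lowest for root position: F, Ab, C.

F, Ab, C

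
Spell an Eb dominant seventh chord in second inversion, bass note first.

Spelling Eb dominant seventh: Eb–G–Bb–Db. In second inversion the fifth is bass, giving Bb, Db, Eb, G from the bottom.

Bb, Db, Eb, G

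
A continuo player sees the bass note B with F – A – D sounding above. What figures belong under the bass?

7

The notes B, F, A, D stack in thirds as B–D–F–A — a B half-diminished seventh chord. The bass B is the root, so this is root position: figured 7.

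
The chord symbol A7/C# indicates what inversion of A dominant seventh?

A7/C# means A dominant seventh with C# in the bass. C# is the third of A dominant seventh (A–C#–E–G), so this is first inversion.

first inversion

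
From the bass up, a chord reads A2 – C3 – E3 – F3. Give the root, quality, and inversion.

The pitch classes A, C, E, F arrange in thirds as F–A–C–E: an F major seventh chord.
With the third (A) in the bass, the chord is in first inversion (figured bass 6/5).

F major seventh, first inversion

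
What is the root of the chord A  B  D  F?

A, B, D, F are the tones of a B half-diminished seventh chord (B–D–F–A), making B the root.

B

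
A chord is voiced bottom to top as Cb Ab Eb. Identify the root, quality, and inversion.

Ab minor, first inversion

The distinct note names are Cb, Ab, Eb. Stacked in thirds they read Ab–Cb–Eb, which is a minor triad on Ab.
The lowest note is Cb, the third of the chord, so this is first inversion (figured bass 6).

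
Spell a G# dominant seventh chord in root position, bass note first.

G#, B#, D#, F#

Spelling G# dominant seventh: G#–B#–D#–F#. In root position the root is bass, giving G#, B#, D#, F# from the bottom.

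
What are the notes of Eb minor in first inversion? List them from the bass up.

Gb, Bb, Eb

Eb minor is Eb–Gb–Bb. First inversion puts the third (Gb) in the bass, with the remaining tones above: Gb, Bb, Eb.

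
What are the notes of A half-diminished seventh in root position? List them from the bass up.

The chord tones are A–C–Eb–G. With the root (A) lowest for root position: A, C, Eb, G.

A, C, Eb, G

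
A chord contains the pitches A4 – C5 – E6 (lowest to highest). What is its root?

A

A, C, E are the tones of an A minor triad (A–C–E), making A the root.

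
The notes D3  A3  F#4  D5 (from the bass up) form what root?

D, A, F# are the tones of a D major triad (D–F#–A), making D the root.

D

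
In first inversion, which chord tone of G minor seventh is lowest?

The third of G minor seventh (G–Bb–D–F) is Bb; that is the bass in first inversion.

Bb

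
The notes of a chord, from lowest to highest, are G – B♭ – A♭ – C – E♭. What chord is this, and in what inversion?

The pitch classes G, Bb, Ab, C, Eb arrange in thirds as Ab–C–Eb–G–Bb: an Ab major ninth chord.
The lowest note is G, the seventh of the chord, so this is third inversion.

Ab major ninth, third inversion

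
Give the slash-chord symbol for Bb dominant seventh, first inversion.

Bb7/D

First inversion of Bb dominant seventh has the third (D) in the bass. As a slash chord: Bb7/D.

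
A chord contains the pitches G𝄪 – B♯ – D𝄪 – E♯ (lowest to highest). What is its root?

The distinct letter names are G##, B#, D##, E#. Arranged as a stack of thirds they read E#–G##–B#–D##, so E# is the root (an E# major seventh chord).

E#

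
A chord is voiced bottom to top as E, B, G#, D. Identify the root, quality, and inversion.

The distinct note names are E, B, G#, D. Stacked in thirds they read E–G#–B–D, which is a dominant seventh chord on E.
With the root (E) in the bass, the chord is in root position (figured bass 7).

E dominant seventh, root position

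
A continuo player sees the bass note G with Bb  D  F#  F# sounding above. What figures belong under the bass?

The notes G, Bb, D, F# stack in thirds as G–Bb–D–F# — a G minor-major seventh chord. The bass G is the root, so this is root position: figured 7.

7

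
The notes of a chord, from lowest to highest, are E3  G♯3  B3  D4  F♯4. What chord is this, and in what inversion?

The distinct note names are E, G#, B, D, F#. Stacked in thirds they read E–G#–B–D–F#, which is a dominant ninth chord on E.
With the root (E) in the bass, the chord is in root position.

E dominant ninth, root position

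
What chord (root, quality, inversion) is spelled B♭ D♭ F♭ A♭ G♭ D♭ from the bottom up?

Gb dominant ninth, first inversion

Reducing to letter names: Bb, Db, Fb, Ab, Gb. These stack in thirds as Gb–Bb–Db–Fb–Ab — a Gb dominant ninth chord.
With the third (Bb) in the bass, the chord is in first inversion.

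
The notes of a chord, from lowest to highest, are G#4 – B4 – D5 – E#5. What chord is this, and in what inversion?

E# diminished seventh, first inversion

Reducing to letter names: G#, B, D, E#. These stack in thirds as E#–G#–B–D — an E# diminished seventh chord.
With the third (G#) in the bass, the chord is in first inversion (figured bass 6/5).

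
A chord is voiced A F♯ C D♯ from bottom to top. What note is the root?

D#

The distinct letter names are A, F#, C, D#. Arranged as a stack of thirds they read D#–F#–A–C, so D# is the root (a D# diminished seventh chord).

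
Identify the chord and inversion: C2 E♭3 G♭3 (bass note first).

Reducing to letter names: C, Eb, Gb. These stack in thirds as C–Eb–Gb — a C diminished triad.
The lowest note is C, the root of the chord, so this is root position (figured bass 5/3).

C diminished, root position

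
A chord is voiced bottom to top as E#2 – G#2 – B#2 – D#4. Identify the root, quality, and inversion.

E# minor seventh, root position

Reducing to letter names: E#, G#, B#, D#. These stack in thirds as E#–G#–B#–D# — an E# minor seventh chord.
The lowest note is E#, the root of the chord, so this is root position (figured bass 7).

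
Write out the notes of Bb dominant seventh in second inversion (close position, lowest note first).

F, Ab, Bb, D

The chord tones are Bb–D–F–Ab. With the fifth (F) lowest for second inversion: F, Ab, Bb, D.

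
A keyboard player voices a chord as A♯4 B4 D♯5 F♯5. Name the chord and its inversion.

The pitch classes A#, B, D#, F# arrange in thirds as B–D#–F#–A#: a B major seventh chord.
With the seventh (A#) in the bass, the chord is in third inversion (figured bass 4/2).

B major seventh, third inversion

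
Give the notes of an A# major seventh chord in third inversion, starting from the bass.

The chord tones are A#–C##–E#–G##. With the seventh (G##) lowest for third inversion: G##, A#, C##, E#.

G##, A#, C##, E#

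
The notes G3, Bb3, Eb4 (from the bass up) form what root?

Eb

Reordering G, Bb, Eb into stacked thirds gives Eb–G–Bb; the bottom of that stack, Eb, is the root.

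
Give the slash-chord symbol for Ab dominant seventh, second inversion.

Ab7/Eb

Second inversion of Ab dominant seventh has the fifth (Eb) in the bass. As a slash chord: Ab7/Eb.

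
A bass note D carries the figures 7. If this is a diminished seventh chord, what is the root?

D

The figures 7 mean the root of the chord is in the bass. If D is the root of a diminished seventh chord, the root is D (chord tones D–F–Ab–Cb).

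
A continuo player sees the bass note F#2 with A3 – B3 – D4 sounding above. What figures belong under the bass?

The notes F#, A, B, D stack in thirds as B–D–F#–A — a B minor seventh chord. The bass F# is the fifth, so this is second inversion: figured 4/3.

4/3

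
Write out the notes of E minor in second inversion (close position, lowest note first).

E minor is E–G–B. Second inversion puts the fifth (B) in the bass, with the remaining tones above: B, E, G.

B, E, G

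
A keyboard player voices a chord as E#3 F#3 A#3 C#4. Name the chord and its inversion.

F# major seventh, third inversion

The distinct note names are E#, F#, A#, C#. Stacked in thirds they read F#–A#–C#–E#, which is a major seventh chord on F#.
The lowest note is E#, the seventh of the chord, so this is third inversion (figured bass 4/2).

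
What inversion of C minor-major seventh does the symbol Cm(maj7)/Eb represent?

Cm(maj7)/Eb means C minor-major seventh with Eb in the bass. Eb is the third of C minor-major seventh (C–Eb–G–B), so this is first inversion.

first inversion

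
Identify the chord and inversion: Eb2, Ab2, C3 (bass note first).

Ab major, second inversion

Reducing to letter names: Eb, Ab, C. These stack in thirds as Ab–C–Eb — an Ab major triad.
With the fifth (Eb) in the bass, the chord is in second inversion (figured bass 6/4).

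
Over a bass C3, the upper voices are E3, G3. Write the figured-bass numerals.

5/3

The notes C, E, G stack in thirds as C–E–G — a C major triad. The bass C is the root, so this is root position: figured 5/3.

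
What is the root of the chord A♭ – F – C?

The distinct letter names are Ab, F, C. Arranged as a stack of thirds they read F–Ab–C, so F is the root (an F minor triad).

F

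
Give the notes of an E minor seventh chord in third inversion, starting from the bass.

D, E, G, B

Spelling E minor seventh: E–G–B–D. In third inversion the seventh is bass, giving D, E, G, B from the bottom.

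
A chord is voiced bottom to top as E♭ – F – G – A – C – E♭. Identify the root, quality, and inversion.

Reducing to letter names: Eb, F, G, A, C. These stack in thirds as F–A–C–Eb–G — an F dominant ninth chord.
With the seventh (Eb) in the bass, the chord is in third inversion.

F dominant ninth, third inversion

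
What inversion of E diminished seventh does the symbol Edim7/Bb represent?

second inversion

Edim7/Bb means E diminished seventh with Bb in the bass. Bb is the fifth of E diminished seventh (E–G–Bb–Db), so this is second inversion.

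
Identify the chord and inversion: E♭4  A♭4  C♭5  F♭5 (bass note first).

Fb major seventh, third inversion

The distinct note names are Eb, Ab, Cb, Fb. Stacked in thirds they read Fb–Ab–Cb–Eb, which is a major seventh chord on Fb.
The lowest note is Eb, the seventh of the chord, so this is third inversion (figured bass 4/2).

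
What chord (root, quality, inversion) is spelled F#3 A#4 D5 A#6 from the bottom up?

Reducing to letter names: F#, A#, D. These stack in thirds as D–F#–A# — a D augmented triad.
The lowest note is F#, the third of the chord, so this is first inversion (figured bass 6).

D augmented, first inversion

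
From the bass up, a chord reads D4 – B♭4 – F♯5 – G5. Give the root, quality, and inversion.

G minor-major seventh, second inversion

Reducing to letter names: D, Bb, F#, G. These stack in thirds as G–Bb–D–F# — a G minor-major seventh chord.
D is the fifth of G minor-major seventh; fifth in the bass means second inversion (figured bass 4/3).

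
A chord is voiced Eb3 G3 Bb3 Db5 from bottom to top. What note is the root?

The distinct letter names are Eb, G, Bb, Db. Arranged as a stack of thirds they read Eb–G–Bb–Db, so Eb is the root (an Eb dominant seventh chord).

Eb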